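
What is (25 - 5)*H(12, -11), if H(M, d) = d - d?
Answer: 0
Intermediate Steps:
H(M, d) = 0
(25 - 5)*H(12, -11) = (25 - 5)*0 = 20*0 = 0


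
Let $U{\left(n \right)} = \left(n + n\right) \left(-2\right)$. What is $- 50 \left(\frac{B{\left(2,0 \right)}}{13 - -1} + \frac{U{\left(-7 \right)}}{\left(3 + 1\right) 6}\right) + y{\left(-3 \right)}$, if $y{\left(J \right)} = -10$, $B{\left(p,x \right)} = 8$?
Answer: $- \frac{2035}{21} \approx -96.905$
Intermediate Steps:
$U{\left(n \right)} = - 4 n$ ($U{\left(n \right)} = 2 n \left(-2\right) = - 4 n$)
$- 50 \left(\frac{B{\left(2,0 \right)}}{13 - -1} + \frac{U{\left(-7 \right)}}{\left(3 + 1\right) 6}\right) + y{\left(-3 \right)} = - 50 \left(\frac{8}{13 - -1} + \frac{\left(-4\right) \left(-7\right)}{\left(3 + 1\right) 6}\right) - 10 = - 50 \left(\frac{8}{13 + 1} + \frac{28}{4 \cdot 6}\right) - 10 = - 50 \left(\frac{8}{14} + \frac{28}{24}\right) - 10 = - 50 \left(8 \cdot \frac{1}{14} + 28 \cdot \frac{1}{24}\right) - 10 = - 50 \left(\frac{4}{7} + \frac{7}{6}\right) - 10 = \left(-50\right) \frac{73}{42} - 10 = - \frac{1825}{21} - 10 = - \frac{2035}{21}$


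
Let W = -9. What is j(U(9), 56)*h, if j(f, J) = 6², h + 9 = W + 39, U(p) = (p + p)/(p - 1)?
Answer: 756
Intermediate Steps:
U(p) = 2*p/(-1 + p) (U(p) = (2*p)/(-1 + p) = 2*p/(-1 + p))
h = 21 (h = -9 + (-9 + 39) = -9 + 30 = 21)
j(f, J) = 36
j(U(9), 56)*h = 36*21 = 756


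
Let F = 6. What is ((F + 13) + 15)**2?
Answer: 1156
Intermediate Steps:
((F + 13) + 15)**2 = ((6 + 13) + 15)**2 = (19 + 15)**2 = 34**2 = 1156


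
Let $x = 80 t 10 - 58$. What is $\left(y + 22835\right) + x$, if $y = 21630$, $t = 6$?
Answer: $49207$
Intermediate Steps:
$x = 4742$ ($x = 80 \cdot 6 \cdot 10 - 58 = 80 \cdot 60 - 58 = 4800 - 58 = 4742$)
$\left(y + 22835\right) + x = \left(21630 + 22835\right) + 4742 = 44465 + 4742 = 49207$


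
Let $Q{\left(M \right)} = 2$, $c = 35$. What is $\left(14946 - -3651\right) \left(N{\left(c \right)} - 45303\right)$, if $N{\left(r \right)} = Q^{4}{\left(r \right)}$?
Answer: $-842202339$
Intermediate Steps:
$N{\left(r \right)} = 16$ ($N{\left(r \right)} = 2^{4} = 16$)
$\left(14946 - -3651\right) \left(N{\left(c \right)} - 45303\right) = \left(14946 - -3651\right) \left(16 - 45303\right) = \left(14946 + \left(-72 + 3723\right)\right) \left(-45287\right) = \left(14946 + 3651\right) \left(-45287\right) = 18597 \left(-45287\right) = -842202339$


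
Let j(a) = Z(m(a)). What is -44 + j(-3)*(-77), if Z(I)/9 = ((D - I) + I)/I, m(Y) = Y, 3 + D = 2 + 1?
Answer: -44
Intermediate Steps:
D = 0 (D = -3 + (2 + 1) = -3 + 3 = 0)
Z(I) = 0 (Z(I) = 9*(((0 - I) + I)/I) = 9*((-I + I)/I) = 9*(0/I) = 9*0 = 0)
j(a) = 0
-44 + j(-3)*(-77) = -44 + 0*(-77) = -44 + 0 = -44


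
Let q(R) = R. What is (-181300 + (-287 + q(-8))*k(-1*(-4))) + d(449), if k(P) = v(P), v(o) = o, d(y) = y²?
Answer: 19121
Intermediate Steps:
k(P) = P
(-181300 + (-287 + q(-8))*k(-1*(-4))) + d(449) = (-181300 + (-287 - 8)*(-1*(-4))) + 449² = (-181300 - 295*4) + 201601 = (-181300 - 1180) + 201601 = -182480 + 201601 = 19121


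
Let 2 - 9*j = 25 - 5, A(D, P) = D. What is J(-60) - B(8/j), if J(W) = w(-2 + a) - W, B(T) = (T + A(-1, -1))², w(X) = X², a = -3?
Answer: 60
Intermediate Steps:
j = -2 (j = 2/9 - (25 - 5)/9 = 2/9 - ⅑*20 = 2/9 - 20/9 = -2)
B(T) = (-1 + T)² (B(T) = (T - 1)² = (-1 + T)²)
J(W) = 25 - W (J(W) = (-2 - 3)² - W = (-5)² - W = 25 - W)
J(-60) - B(8/j) = (25 - 1*(-60)) - (-1 + 8/(-2))² = (25 + 60) - (-1 + 8*(-½))² = 85 - (-1 - 4)² = 85 - 1*(-5)² = 85 - 1*25 = 85 - 25 = 60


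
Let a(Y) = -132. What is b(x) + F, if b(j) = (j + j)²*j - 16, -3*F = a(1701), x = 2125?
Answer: 38382812528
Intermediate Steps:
F = 44 (F = -⅓*(-132) = 44)
b(j) = -16 + 4*j³ (b(j) = (2*j)²*j - 16 = (4*j²)*j - 16 = 4*j³ - 16 = -16 + 4*j³)
b(x) + F = (-16 + 4*2125³) + 44 = (-16 + 4*9595703125) + 44 = (-16 + 38382812500) + 44 = 38382812484 + 44 = 38382812528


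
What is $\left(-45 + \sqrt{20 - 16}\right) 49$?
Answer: $-2107$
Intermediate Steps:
$\left(-45 + \sqrt{20 - 16}\right) 49 = \left(-45 + \sqrt{4}\right) 49 = \left(-45 + 2\right) 49 = \left(-43\right) 49 = -2107$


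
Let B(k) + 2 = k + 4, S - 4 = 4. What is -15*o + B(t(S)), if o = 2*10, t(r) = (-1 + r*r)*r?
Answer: 206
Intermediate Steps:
S = 8 (S = 4 + 4 = 8)
t(r) = r*(-1 + r**2) (t(r) = (-1 + r**2)*r = r*(-1 + r**2))
o = 20
B(k) = 2 + k (B(k) = -2 + (k + 4) = -2 + (4 + k) = 2 + k)
-15*o + B(t(S)) = -15*20 + (2 + (8**3 - 1*8)) = -300 + (2 + (512 - 8)) = -300 + (2 + 504) = -300 + 506 = 206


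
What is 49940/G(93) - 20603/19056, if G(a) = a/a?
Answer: 951636037/19056 ≈ 49939.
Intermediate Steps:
G(a) = 1
49940/G(93) - 20603/19056 = 49940/1 - 20603/19056 = 49940*1 - 20603*1/19056 = 49940 - 20603/19056 = 951636037/19056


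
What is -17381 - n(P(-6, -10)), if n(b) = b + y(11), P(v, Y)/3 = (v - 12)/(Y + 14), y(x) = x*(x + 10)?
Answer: -35197/2 ≈ -17599.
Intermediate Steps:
y(x) = x*(10 + x)
P(v, Y) = 3*(-12 + v)/(14 + Y) (P(v, Y) = 3*((v - 12)/(Y + 14)) = 3*((-12 + v)/(14 + Y)) = 3*(-12 + v)/(14 + Y))
n(b) = 231 + b (n(b) = b + 11*(10 + 11) = b + 11*21 = b + 231 = 231 + b)
-17381 - n(P(-6, -10)) = -17381 - (231 + 3*(-12 - 6)/(14 - 10)) = -17381 - (231 + 3*(-18)/4) = -17381 - (231 + 3*(¼)*(-18)) = -17381 - (231 - 27/2) = -17381 - 1*435/2 = -17381 - 435/2 = -35197/2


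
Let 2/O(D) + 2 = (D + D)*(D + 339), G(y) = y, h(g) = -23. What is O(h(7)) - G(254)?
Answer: -1846327/7269 ≈ -254.00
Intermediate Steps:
O(D) = 2/(-2 + 2*D*(339 + D)) (O(D) = 2/(-2 + (D + D)*(D + 339)) = 2/(-2 + (2*D)*(339 + D)) = 2/(-2 + 2*D*(339 + D)))
O(h(7)) - G(254) = 1/(-1 + (-23)**2 + 339*(-23)) - 1*254 = 1/(-1 + 529 - 7797) - 254 = 1/(-7269) - 254 = -1/7269 - 254 = -1846327/7269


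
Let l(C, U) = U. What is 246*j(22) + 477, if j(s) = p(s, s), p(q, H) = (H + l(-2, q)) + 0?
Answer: 11301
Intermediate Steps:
p(q, H) = H + q (p(q, H) = (H + q) + 0 = H + q)
j(s) = 2*s (j(s) = s + s = 2*s)
246*j(22) + 477 = 246*(2*22) + 477 = 246*44 + 477 = 10824 + 477 = 11301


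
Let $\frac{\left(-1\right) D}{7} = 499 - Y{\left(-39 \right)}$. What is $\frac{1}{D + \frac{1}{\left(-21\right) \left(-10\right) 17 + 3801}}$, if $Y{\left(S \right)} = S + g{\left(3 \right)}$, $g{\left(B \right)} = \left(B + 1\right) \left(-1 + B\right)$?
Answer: $- \frac{7371}{27346409} \approx -0.00026954$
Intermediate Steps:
$g{\left(B \right)} = \left(1 + B\right) \left(-1 + B\right)$
$Y{\left(S \right)} = 8 + S$ ($Y{\left(S \right)} = S - \left(1 - 3^{2}\right) = S + \left(-1 + 9\right) = S + 8 = 8 + S$)
$D = -3710$ ($D = - 7 \left(499 - \left(8 - 39\right)\right) = - 7 \left(499 - -31\right) = - 7 \left(499 + 31\right) = \left(-7\right) 530 = -3710$)
$\frac{1}{D + \frac{1}{\left(-21\right) \left(-10\right) 17 + 3801}} = \frac{1}{-3710 + \frac{1}{\left(-21\right) \left(-10\right) 17 + 3801}} = \frac{1}{-3710 + \frac{1}{210 \cdot 17 + 3801}} = \frac{1}{-3710 + \frac{1}{3570 + 3801}} = \frac{1}{-3710 + \frac{1}{7371}} = \frac{1}{- \frac{27346409}{7371}} = - \frac{7371}{27346409}$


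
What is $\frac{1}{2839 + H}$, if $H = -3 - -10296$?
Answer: $\frac{1}{13132} \approx 7.615 \cdot 10^{-5}$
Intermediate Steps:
$H = 10293$ ($H = -3 + 10296 = 10293$)
$\frac{1}{2839 + H} = \frac{1}{2839 + 10293} = \frac{1}{13132}$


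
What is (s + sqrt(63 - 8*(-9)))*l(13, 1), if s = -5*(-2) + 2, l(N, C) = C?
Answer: 12 + 3*sqrt(15) ≈ 23.619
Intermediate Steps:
s = 12 (s = 10 + 2 = 12)
(s + sqrt(63 - 8*(-9)))*l(13, 1) = (12 + sqrt(63 - 8*(-9)))*1 = (12 + sqrt(63 + 72))*1 = (12 + sqrt(135))*1 = (12 + 3*sqrt(15))*1 = 12 + 3*sqrt(15)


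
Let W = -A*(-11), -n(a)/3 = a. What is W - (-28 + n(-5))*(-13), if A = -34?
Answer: -543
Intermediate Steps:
n(a) = -3*a
W = -374 (W = -(-34)*(-11) = -1*374 = -374)
W - (-28 + n(-5))*(-13) = -374 - (-28 - 3*(-5))*(-13) = -374 - (-28 + 15)*(-13) = -374 - (-13)*(-13) = -374 - 1*169 = -374 - 169 = -543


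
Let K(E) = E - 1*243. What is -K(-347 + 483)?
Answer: 107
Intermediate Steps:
K(E) = -243 + E (K(E) = E - 243 = -243 + E)
-K(-347 + 483) = -(-243 + (-347 + 483)) = -(-243 + 136) = -1*(-107) = 107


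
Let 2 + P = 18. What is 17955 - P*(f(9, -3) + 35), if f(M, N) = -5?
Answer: 17475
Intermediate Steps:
P = 16 (P = -2 + 18 = 16)
17955 - P*(f(9, -3) + 35) = 17955 - 16*(-5 + 35) = 17955 - 16*30 = 17955 - 1*480 = 17955 - 480 = 17475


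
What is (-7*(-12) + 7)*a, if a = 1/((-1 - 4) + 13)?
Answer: 91/8 ≈ 11.375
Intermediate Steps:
a = ⅛ (a = 1/(-5 + 13) = 1/8 = ⅛ ≈ 0.12500)
(-7*(-12) + 7)*a = (-7*(-12) + 7)*(⅛) = (84 + 7)*(⅛) = 91*(⅛) = 91/8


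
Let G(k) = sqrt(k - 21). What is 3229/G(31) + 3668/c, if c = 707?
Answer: 524/101 + 3229*sqrt(10)/10 ≈ 1026.3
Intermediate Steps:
G(k) = sqrt(-21 + k)
3229/G(31) + 3668/c = 3229/(sqrt(-21 + 31)) + 3668/707 = 3229/(sqrt(10)) + 3668*(1/707) = 3229*(sqrt(10)/10) + 524/101 = 3229*sqrt(10)/10 + 524/101 = 524/101 + 3229*sqrt(10)/10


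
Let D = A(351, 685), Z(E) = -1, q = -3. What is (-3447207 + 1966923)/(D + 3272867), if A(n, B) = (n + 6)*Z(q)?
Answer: -740142/1636255 ≈ -0.45234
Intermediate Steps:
A(n, B) = -6 - n (A(n, B) = (n + 6)*(-1) = (6 + n)*(-1) = -6 - n)
D = -357 (D = -6 - 1*351 = -6 - 351 = -357)
(-3447207 + 1966923)/(D + 3272867) = (-3447207 + 1966923)/(-357 + 3272867) = -1480284/3272510 = -1480284*1/3272510 = -740142/1636255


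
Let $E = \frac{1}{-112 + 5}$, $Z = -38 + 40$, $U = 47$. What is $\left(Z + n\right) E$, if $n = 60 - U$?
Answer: $- \frac{15}{107} \approx -0.14019$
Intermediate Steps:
$Z = 2$
$n = 13$ ($n = 60 - 47 = 13$)
$E = - \frac{1}{107}$ ($E = \frac{1}{-107} = - \frac{1}{107} \approx -0.0093458$)
$\left(Z + n\right) E = \left(2 + 13\right) \left(- \frac{1}{107}\right) = 15 \left(- \frac{1}{107}\right) = - \frac{15}{107}$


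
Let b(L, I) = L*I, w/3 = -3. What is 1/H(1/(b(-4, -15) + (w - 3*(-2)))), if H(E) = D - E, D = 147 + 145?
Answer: 57/16643 ≈ 0.0034249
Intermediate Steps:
w = -9 (w = 3*(-3) = -9)
D = 292
b(L, I) = I*L
H(E) = 292 - E
1/H(1/(b(-4, -15) + (w - 3*(-2)))) = 1/(292 - 1/(-15*(-4) + (-9 - 3*(-2)))) = 1/(292 - 1/(60 + (-9 + 6))) = 1/(292 - 1/(60 - 3)) = 1/(292 - 1/57) = 1/(16643/57) = 57/16643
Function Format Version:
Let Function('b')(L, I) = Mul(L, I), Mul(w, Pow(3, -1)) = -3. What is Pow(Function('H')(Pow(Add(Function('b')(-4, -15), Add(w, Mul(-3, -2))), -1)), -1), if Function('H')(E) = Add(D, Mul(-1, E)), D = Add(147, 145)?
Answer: Rational(57, 16643) ≈ 0.0034249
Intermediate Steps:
w = -9 (w = Mul(3, -3) = -9)
D = 292
Function('b')(L, I) = Mul(I, L)
Function('H')(E) = Add(292, Mul(-1, E))
Pow(Function('H')(Pow(Add(Function('b')(-4, -15), Add(w, Mul(-3, -2))), -1)), -1) = Pow(Add(292, Mul(-1, Pow(Add(Mul(-15, -4), Add(-9, Mul(-3, -2))), -1))), -1) = Pow(Add(292, Mul(-1, Pow(Add(60, Add(-9, 6)), -1))), -1) = Pow(Add(292, Mul(-1, Pow(Add(60, -3), -1))), -1) = Pow(Add(292, Mul(-1, Pow(57, -1))), -1) = Pow(Add(292, Mul(-1, Rational(1, 57))), -1) = Pow(Add(292, Rational(-1, 57)), -1) = Pow(Rational(16643, 57), -1) = Rational(57, 16643)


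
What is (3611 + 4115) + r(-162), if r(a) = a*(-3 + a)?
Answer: 34456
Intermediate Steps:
(3611 + 4115) + r(-162) = (3611 + 4115) - 162*(-3 - 162) = 7726 - 162*(-165) = 7726 + 26730 = 34456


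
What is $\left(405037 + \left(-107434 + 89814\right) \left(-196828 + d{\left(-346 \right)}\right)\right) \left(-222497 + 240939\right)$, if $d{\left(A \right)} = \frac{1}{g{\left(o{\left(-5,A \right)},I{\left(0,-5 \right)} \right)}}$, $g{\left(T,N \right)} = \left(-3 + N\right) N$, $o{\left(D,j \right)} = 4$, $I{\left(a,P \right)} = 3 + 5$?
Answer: $63966334385773$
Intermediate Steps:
$I{\left(a,P \right)} = 8$
$g{\left(T,N \right)} = N \left(-3 + N\right)$
$d{\left(A \right)} = \frac{1}{40}$ ($d{\left(A \right)} = \frac{1}{8 \left(-3 + 8\right)} = \frac{1}{8 \cdot 5} = \frac{1}{40}$)
$\left(405037 + \left(-107434 + 89814\right) \left(-196828 + d{\left(-346 \right)}\right)\right) \left(-222497 + 240939\right) = \left(405037 + \left(-107434 + 89814\right) \left(-196828 + \frac{1}{40}\right)\right) \left(-222497 + 240939\right) = \left(405037 - - \frac{6936217839}{2}\right) 18442 = \left(405037 + \frac{6936217839}{2}\right) 18442 = \frac{6937027913}{2} \cdot 18442 = 63966334385773$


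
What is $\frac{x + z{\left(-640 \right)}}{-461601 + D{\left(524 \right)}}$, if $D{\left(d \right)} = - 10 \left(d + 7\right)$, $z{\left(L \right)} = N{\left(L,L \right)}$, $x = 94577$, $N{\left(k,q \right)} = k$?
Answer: $- \frac{93937}{466911} \approx -0.20119$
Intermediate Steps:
$z{\left(L \right)} = L$
$D{\left(d \right)} = -70 - 10 d$ ($D{\left(d \right)} = - 10 \left(7 + d\right) = -70 - 10 d$)
$\frac{x + z{\left(-640 \right)}}{-461601 + D{\left(524 \right)}} = \frac{94577 - 640}{-461601 - 5310} = \frac{93937}{-461601 - 5310} = \frac{93937}{-466911} = 93937 \left(- \frac{1}{466911}\right) = - \frac{93937}{466911}$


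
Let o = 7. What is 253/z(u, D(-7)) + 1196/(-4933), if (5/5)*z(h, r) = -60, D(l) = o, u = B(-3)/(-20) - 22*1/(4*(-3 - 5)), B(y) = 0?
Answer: -1319809/295980 ≈ -4.4591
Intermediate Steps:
u = 11/16 (u = 0/(-20) - 22*1/(4*(-3 - 5)) = 0*(-1/20) - 22/(4*(-8)) = 0 - 22/(-32) = 0 - 22*(-1/32) = 0 + 11/16 = 11/16 ≈ 0.68750)
D(l) = 7
z(h, r) = -60
253/z(u, D(-7)) + 1196/(-4933) = 253/(-60) + 1196/(-4933) = 253*(-1/60) + 1196*(-1/4933) = -253/60 - 1196/4933 = -1319809/295980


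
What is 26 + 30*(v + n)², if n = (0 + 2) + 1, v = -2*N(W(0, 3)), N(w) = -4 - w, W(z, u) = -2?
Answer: 1496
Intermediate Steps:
v = 4 (v = -2*(-4 - 1*(-2)) = -2*(-4 + 2) = -2*(-2) = 4)
n = 3 (n = 2 + 1 = 3)
26 + 30*(v + n)² = 26 + 30*(4 + 3)² = 26 + 30*7² = 26 + 30*49 = 26 + 1470 = 1496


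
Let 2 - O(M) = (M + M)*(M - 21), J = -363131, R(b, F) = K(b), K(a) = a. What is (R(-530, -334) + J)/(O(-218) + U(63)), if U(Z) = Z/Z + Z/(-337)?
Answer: 122553757/35115800 ≈ 3.4900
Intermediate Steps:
R(b, F) = b
O(M) = 2 - 2*M*(-21 + M) (O(M) = 2 - (M + M)*(M - 21) = 2 - 2*M*(-21 + M))
U(Z) = 1 - Z/337 (U(Z) = 1 + Z*(-1/337) = 1 - Z/337)
(R(-530, -334) + J)/(O(-218) + U(63)) = (-530 - 363131)/((2 - 2*(-218)² + 42*(-218)) + (1 - 1/337*63)) = -363661/((2 - 2*47524 - 9156) + (1 - 63/337)) = -363661/((2 - 95048 - 9156) + 274/337) = -363661/(-104202 + 274/337) = -363661/(-35115800/337) = -363661*(-337/35115800) = 122553757/35115800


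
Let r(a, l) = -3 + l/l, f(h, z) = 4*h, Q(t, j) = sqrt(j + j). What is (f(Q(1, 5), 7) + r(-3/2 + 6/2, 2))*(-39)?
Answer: 78 - 156*sqrt(10) ≈ -415.32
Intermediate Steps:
Q(t, j) = sqrt(2)*sqrt(j) (Q(t, j) = sqrt(2*j) = sqrt(2)*sqrt(j))
r(a, l) = -2 (r(a, l) = -3 + 1 = -2)
(f(Q(1, 5), 7) + r(-3/2 + 6/2, 2))*(-39) = (4*(sqrt(2)*sqrt(5)) - 2)*(-39) = (4*sqrt(10) - 2)*(-39) = (-2 + 4*sqrt(10))*(-39) = 78 - 156*sqrt(10)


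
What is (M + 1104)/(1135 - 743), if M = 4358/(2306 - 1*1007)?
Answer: 719227/254604 ≈ 2.8249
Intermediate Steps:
M = 4358/1299 (M = 4358/(2306 - 1007) = 4358/1299 ≈ 3.3549)
(M + 1104)/(1135 - 743) = (4358/1299 + 1104)/(1135 - 743) = (1438454/1299)/392 = (1438454/1299)*(1/392) = 719227/254604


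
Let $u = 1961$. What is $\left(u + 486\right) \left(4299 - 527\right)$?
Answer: $9230084$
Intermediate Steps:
$\left(u + 486\right) \left(4299 - 527\right) = \left(1961 + 486\right) \left(4299 - 527\right) = 2447 \cdot 3772 = 9230084$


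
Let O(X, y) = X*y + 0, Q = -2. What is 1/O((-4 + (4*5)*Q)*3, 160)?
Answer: -1/21120 ≈ -4.7348e-5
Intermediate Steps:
O(X, y) = X*y
1/O((-4 + (4*5)*Q)*3, 160) = 1/(((-4 + (4*5)*(-2))*3)*160) = 1/(((-4 + 20*(-2))*3)*160) = 1/(((-4 - 40)*3)*160) = 1/(-44*3*160) = 1/(-132*160) = 1/(-21120) = -1/21120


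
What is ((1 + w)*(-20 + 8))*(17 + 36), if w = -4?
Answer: 1908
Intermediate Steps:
((1 + w)*(-20 + 8))*(17 + 36) = ((1 - 4)*(-20 + 8))*(17 + 36) = -3*(-12)*53 = 36*53 = 1908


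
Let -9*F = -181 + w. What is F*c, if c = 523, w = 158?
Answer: 12029/9 ≈ 1336.6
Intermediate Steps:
F = 23/9 (F = -(-181 + 158)/9 = -1/9*(-23) = 23/9 ≈ 2.5556)
F*c = (23/9)*523 = 12029/9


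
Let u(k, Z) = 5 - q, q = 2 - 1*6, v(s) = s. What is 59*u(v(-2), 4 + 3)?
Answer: 531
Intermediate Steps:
q = -4 (q = 2 - 6 = -4)
u(k, Z) = 9 (u(k, Z) = 5 - 1*(-4) = 5 + 4 = 9)
59*u(v(-2), 4 + 3) = 59*9 = 531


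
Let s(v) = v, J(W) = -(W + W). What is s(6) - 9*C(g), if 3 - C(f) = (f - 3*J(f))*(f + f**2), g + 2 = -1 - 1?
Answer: -3045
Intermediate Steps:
J(W) = -2*W
g = -4 (g = -2 + (-1 - 1) = -2 - 2 = -4)
C(f) = 3 - 7*f*(f + f**2) (C(f) = 3 - (f - (-6)*f)*(f + f**2) = 3 - (f + 6*f)*(f + f**2) = 3 - 7*f*(f + f**2))
s(6) - 9*C(g) = 6 - 9*(3 - 7*(-4)**2 - 7*(-4)**3) = 6 - 9*(3 - 7*16 - 7*(-64)) = 6 - 9*(3 - 112 + 448) = 6 - 9*339 = 6 - 3051 = -3045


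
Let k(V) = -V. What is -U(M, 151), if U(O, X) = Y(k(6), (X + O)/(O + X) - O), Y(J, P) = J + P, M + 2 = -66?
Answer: -63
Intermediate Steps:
M = -68 (M = -2 - 66 = -68)
U(O, X) = -5 - O (U(O, X) = -1*6 + ((X + O)/(O + X) - O) = -6 + ((O + X)/(O + X) - O) = -6 + (1 - O) = -5 - O)
-U(M, 151) = -(-5 - 1*(-68)) = -(-5 + 68) = -1*63 = -63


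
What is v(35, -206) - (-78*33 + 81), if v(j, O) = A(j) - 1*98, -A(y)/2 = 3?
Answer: 2389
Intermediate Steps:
A(y) = -6 (A(y) = -2*3 = -6)
v(j, O) = -104 (v(j, O) = -6 - 1*98 = -6 - 98 = -104)
v(35, -206) - (-78*33 + 81) = -104 - (-78*33 + 81) = -104 - (-2574 + 81) = -104 - 1*(-2493) = -104 + 2493 = 2389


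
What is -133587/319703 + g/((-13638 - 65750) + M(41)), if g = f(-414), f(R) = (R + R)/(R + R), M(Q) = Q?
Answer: -10600047392/25367473941 ≈ -0.41786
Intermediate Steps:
f(R) = 1 (f(R) = (2*R)/((2*R)) = (2*R)*(1/(2*R)) = 1)
g = 1
-133587/319703 + g/((-13638 - 65750) + M(41)) = -133587/319703 + 1/((-13638 - 65750) + 41) = -133587*1/319703 + 1/(-79388 + 41) = -133587/319703 + 1/(-79347) = -133587/319703 + 1*(-1/79347) = -133587/319703 - 1/79347 = -10600047392/25367473941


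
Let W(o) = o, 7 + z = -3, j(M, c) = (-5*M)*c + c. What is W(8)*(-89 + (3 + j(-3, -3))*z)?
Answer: 2888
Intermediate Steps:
j(M, c) = c - 5*M*c (j(M, c) = -5*M*c + c = c - 5*M*c)
z = -10 (z = -7 - 3 = -10)
W(8)*(-89 + (3 + j(-3, -3))*z) = 8*(-89 + (3 - 3*(1 - 5*(-3)))*(-10)) = 8*(-89 + (3 - 3*(1 + 15))*(-10)) = 8*(-89 + (3 - 3*16)*(-10)) = 8*(-89 + (3 - 48)*(-10)) = 8*(-89 - 45*(-10)) = 8*(-89 + 450) = 8*361 = 2888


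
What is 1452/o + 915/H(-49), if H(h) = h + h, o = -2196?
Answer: -179303/17934 ≈ -9.9979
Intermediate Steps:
H(h) = 2*h
1452/o + 915/H(-49) = 1452/(-2196) + 915/((2*(-49))) = 1452*(-1/2196) + 915/(-98) = -121/183 + 915*(-1/98) = -121/183 - 915/98 = -179303/17934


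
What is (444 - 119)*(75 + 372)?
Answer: 145275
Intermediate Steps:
(444 - 119)*(75 + 372) = 325*447 = 145275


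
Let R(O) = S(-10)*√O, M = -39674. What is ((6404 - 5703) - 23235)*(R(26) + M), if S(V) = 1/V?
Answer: 894013916 + 11267*√26/5 ≈ 8.9403e+8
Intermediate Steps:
R(O) = -√O/10 (R(O) = √O/(-10) = -√O/10)
((6404 - 5703) - 23235)*(R(26) + M) = ((6404 - 5703) - 23235)*(-√26/10 - 39674) = (701 - 23235)*(-39674 - √26/10) = -22534*(-39674 - √26/10) = 894013916 + 11267*√26/5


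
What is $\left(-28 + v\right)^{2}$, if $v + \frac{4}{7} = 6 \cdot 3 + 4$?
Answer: $\frac{2116}{49} \approx 43.184$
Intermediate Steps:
$v = \frac{150}{7}$ ($v = - \frac{4}{7} + \left(6 \cdot 3 + 4\right) = - \frac{4}{7} + \left(18 + 4\right) = - \frac{4}{7} + 22 = \frac{150}{7} \approx 21.429$)
$\left(-28 + v\right)^{2} = \left(-28 + \frac{150}{7}\right)^{2} = \left(- \frac{46}{7}\right)^{2} = \frac{2116}{49}$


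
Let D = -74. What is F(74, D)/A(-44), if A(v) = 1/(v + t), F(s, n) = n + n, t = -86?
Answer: 19240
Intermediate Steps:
F(s, n) = 2*n
A(v) = 1/(-86 + v) (A(v) = 1/(v - 86) = 1/(-86 + v))
F(74, D)/A(-44) = (2*(-74))/(1/(-86 - 44)) = -148/(1/(-130)) = -148/(-1/130) = -148*(-130) = 19240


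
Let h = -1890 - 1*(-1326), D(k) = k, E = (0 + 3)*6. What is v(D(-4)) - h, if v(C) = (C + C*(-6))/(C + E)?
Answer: 3958/7 ≈ 565.43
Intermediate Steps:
E = 18 (E = 3*6 = 18)
h = -564 (h = -1890 + 1326 = -564)
v(C) = -5*C/(18 + C) (v(C) = (C + C*(-6))/(C + 18) = (C - 6*C)/(18 + C) = (-5*C)/(18 + C) = -5*C/(18 + C))
v(D(-4)) - h = -5*(-4)/(18 - 4) - 1*(-564) = -5*(-4)/14 + 564 = -5*(-4)*1/14 + 564 = 10/7 + 564 = 3958/7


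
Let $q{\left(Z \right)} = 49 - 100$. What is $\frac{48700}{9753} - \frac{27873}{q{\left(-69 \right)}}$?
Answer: $\frac{91443023}{165801} \approx 551.52$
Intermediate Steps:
$q{\left(Z \right)} = -51$ ($q{\left(Z \right)} = 49 - 100 = -51$)
$\frac{48700}{9753} - \frac{27873}{q{\left(-69 \right)}} = \frac{48700}{9753} - \frac{27873}{-51} = 48700 \cdot \frac{1}{9753} - - \frac{9291}{17} = \frac{48700}{9753} + \frac{9291}{17} = \frac{91443023}{165801}$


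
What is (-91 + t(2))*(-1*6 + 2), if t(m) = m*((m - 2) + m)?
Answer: 348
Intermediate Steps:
t(m) = m*(-2 + 2*m) (t(m) = m*((-2 + m) + m) = m*(-2 + 2*m))
(-91 + t(2))*(-1*6 + 2) = (-91 + 2*2*(-1 + 2))*(-1*6 + 2) = (-91 + 2*2*1)*(-6 + 2) = (-91 + 4)*(-4) = -87*(-4) = 348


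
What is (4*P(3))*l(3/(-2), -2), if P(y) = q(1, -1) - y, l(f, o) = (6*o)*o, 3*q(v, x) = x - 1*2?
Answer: -384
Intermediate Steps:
q(v, x) = -⅔ + x/3 (q(v, x) = (x - 1*2)/3 = (x - 2)/3 = (-2 + x)/3 = -⅔ + x/3)
l(f, o) = 6*o²
P(y) = -1 - y (P(y) = (-⅔ + (⅓)*(-1)) - y = (-⅔ - ⅓) - y = -1 - y)
(4*P(3))*l(3/(-2), -2) = (4*(-1 - 1*3))*(6*(-2)²) = (4*(-1 - 3))*(6*4) = (4*(-4))*24 = -16*24 = -384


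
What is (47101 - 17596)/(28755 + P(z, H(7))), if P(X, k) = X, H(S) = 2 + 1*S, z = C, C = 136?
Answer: 29505/28891 ≈ 1.0213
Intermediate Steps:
z = 136
H(S) = 2 + S
(47101 - 17596)/(28755 + P(z, H(7))) = (47101 - 17596)/(28755 + 136) = 29505/28891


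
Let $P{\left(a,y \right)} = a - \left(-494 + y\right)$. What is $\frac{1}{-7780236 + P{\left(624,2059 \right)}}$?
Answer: $- \frac{1}{7781177} \approx -1.2852 \cdot 10^{-7}$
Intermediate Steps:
$P{\left(a,y \right)} = 494 + a - y$
$\frac{1}{-7780236 + P{\left(624,2059 \right)}} = \frac{1}{-7780236 + \left(494 + 624 - 2059\right)} = \frac{1}{-7780236 - 941} = \frac{1}{-7781177} = - \frac{1}{7781177}$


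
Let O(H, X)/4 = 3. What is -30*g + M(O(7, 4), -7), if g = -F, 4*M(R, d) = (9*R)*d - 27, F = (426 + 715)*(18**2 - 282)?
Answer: 5749857/4 ≈ 1.4375e+6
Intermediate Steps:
O(H, X) = 12 (O(H, X) = 4*3 = 12)
F = 47922 (F = 1141*(324 - 282) = 1141*42 = 47922)
M(R, d) = -27/4 + 9*R*d/4 (M(R, d) = ((9*R)*d - 27)/4 = (9*R*d - 27)/4 = (-27 + 9*R*d)/4 = -27/4 + 9*R*d/4)
g = -47922 (g = -1*47922 = -47922)
-30*g + M(O(7, 4), -7) = -30*(-47922) + (-27/4 + (9/4)*12*(-7)) = 1437660 + (-27/4 - 189) = 1437660 - 783/4 = 5749857/4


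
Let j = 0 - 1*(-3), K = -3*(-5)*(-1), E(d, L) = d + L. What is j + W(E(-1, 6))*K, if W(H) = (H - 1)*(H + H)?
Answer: -597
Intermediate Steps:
E(d, L) = L + d
W(H) = 2*H*(-1 + H) (W(H) = (-1 + H)*(2*H) = 2*H*(-1 + H))
K = -15 (K = 15*(-1) = -15)
j = 3 (j = 0 + 3 = 3)
j + W(E(-1, 6))*K = 3 + (2*(6 - 1)*(-1 + (6 - 1)))*(-15) = 3 + (2*5*(-1 + 5))*(-15) = 3 + (2*5*4)*(-15) = 3 + 40*(-15) = 3 - 600 = -597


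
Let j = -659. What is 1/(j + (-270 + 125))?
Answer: -1/804 ≈ -0.0012438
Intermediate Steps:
1/(j + (-270 + 125)) = 1/(-659 + (-270 + 125)) = 1/(-659 - 145) = 1/(-804) = -1/804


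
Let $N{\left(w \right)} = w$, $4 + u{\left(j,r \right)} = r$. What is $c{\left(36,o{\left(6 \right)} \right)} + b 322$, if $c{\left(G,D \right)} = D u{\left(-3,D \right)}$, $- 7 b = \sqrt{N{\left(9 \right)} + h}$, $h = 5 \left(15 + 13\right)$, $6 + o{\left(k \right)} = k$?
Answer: $- 46 \sqrt{149} \approx -561.5$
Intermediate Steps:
$o{\left(k \right)} = -6 + k$
$u{\left(j,r \right)} = -4 + r$
$h = 140$ ($h = 5 \cdot 28 = 140$)
$b = - \frac{\sqrt{149}}{7}$ ($b = - \frac{\sqrt{9 + 140}}{7} = - \frac{\sqrt{149}}{7} \approx -1.7438$)
$c{\left(G,D \right)} = D \left(-4 + D\right)$
$c{\left(36,o{\left(6 \right)} \right)} + b 322 = \left(-6 + 6\right) \left(-4 + \left(-6 + 6\right)\right) + - \frac{\sqrt{149}}{7} \cdot 322 = 0 \left(-4 + 0\right) - 46 \sqrt{149} = 0 \left(-4\right) - 46 \sqrt{149} = 0 - 46 \sqrt{149} = - 46 \sqrt{149}$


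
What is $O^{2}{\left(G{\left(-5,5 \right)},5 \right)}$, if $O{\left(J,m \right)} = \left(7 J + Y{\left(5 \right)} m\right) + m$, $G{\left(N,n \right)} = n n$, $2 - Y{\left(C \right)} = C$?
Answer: $27225$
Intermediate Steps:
$Y{\left(C \right)} = 2 - C$
$G{\left(N,n \right)} = n^{2}$
$O{\left(J,m \right)} = - 2 m + 7 J$ ($O{\left(J,m \right)} = \left(7 J + \left(2 - 5\right) m\right) + m = \left(7 J - 3 m\right) + m = \left(- 3 m + 7 J\right) + m = - 2 m + 7 J$)
$O^{2}{\left(G{\left(-5,5 \right)},5 \right)} = \left(\left(-2\right) 5 + 7 \cdot 5^{2}\right)^{2} = \left(-10 + 7 \cdot 25\right)^{2} = \left(-10 + 175\right)^{2} = 165^{2} = 27225$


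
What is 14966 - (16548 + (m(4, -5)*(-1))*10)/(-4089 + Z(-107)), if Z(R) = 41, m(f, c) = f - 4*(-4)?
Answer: 15149679/1012 ≈ 14970.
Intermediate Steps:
m(f, c) = 16 + f (m(f, c) = f + 16 = 16 + f)
14966 - (16548 + (m(4, -5)*(-1))*10)/(-4089 + Z(-107)) = 14966 - (16548 + ((16 + 4)*(-1))*10)/(-4089 + 41) = 14966 - (16548 + (20*(-1))*10)/(-4048) = 14966 - (16548 - 20*10)*(-1)/4048 = 14966 - (16548 - 200)*(-1)/4048 = 14966 - 16348*(-1)/4048 = 14966 - 1*(-4087/1012) = 14966 + 4087/1012 = 15149679/1012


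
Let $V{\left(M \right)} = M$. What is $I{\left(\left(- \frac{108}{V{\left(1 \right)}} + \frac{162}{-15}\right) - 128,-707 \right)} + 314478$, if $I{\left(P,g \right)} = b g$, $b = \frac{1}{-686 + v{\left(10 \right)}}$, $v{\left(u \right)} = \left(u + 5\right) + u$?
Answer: $\frac{207870665}{661} \approx 3.1448 \cdot 10^{5}$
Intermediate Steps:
$v{\left(u \right)} = 5 + 2 u$ ($v{\left(u \right)} = \left(5 + u\right) + u = 5 + 2 u$)
$b = - \frac{1}{661}$ ($b = \frac{1}{-686 + \left(5 + 2 \cdot 10\right)} = \frac{1}{-686 + \left(5 + 20\right)} = \frac{1}{-686 + 25} = \frac{1}{-661} = - \frac{1}{661} \approx -0.0015129$)
$I{\left(P,g \right)} = - \frac{g}{661}$
$I{\left(\left(- \frac{108}{V{\left(1 \right)}} + \frac{162}{-15}\right) - 128,-707 \right)} + 314478 = \left(- \frac{1}{661}\right) \left(-707\right) + 314478 = \frac{707}{661} + 314478 = \frac{207870665}{661}$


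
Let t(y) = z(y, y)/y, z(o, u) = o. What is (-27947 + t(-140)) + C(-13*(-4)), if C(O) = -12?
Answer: -27958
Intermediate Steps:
t(y) = 1 (t(y) = y/y = 1)
(-27947 + t(-140)) + C(-13*(-4)) = (-27947 + 1) - 12 = -27946 - 12 = -27958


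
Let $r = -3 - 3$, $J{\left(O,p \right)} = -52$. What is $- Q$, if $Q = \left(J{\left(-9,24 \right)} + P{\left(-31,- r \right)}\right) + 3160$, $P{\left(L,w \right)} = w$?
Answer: $-3114$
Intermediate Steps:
$r = -6$
$Q = 3114$ ($Q = \left(-52 - -6\right) + 3160 = \left(-52 + 6\right) + 3160 = -46 + 3160 = 3114$)
$- Q = \left(-1\right) 3114 = -3114$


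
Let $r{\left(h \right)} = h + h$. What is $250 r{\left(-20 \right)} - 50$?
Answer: $-10050$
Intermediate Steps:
$r{\left(h \right)} = 2 h$
$250 r{\left(-20 \right)} - 50 = 250 \cdot 2 \left(-20\right) - 50 = 250 \left(-40\right) - 50 = -10000 - 50 = -10050$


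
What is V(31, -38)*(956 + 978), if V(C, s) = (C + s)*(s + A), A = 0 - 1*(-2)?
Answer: 487368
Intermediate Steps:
A = 2 (A = 0 + 2 = 2)
V(C, s) = (2 + s)*(C + s) (V(C, s) = (C + s)*(s + 2) = (C + s)*(2 + s) = (2 + s)*(C + s))
V(31, -38)*(956 + 978) = ((-38)² + 2*31 + 2*(-38) + 31*(-38))*(956 + 978) = (1444 + 62 - 76 - 1178)*1934 = 252*1934 = 487368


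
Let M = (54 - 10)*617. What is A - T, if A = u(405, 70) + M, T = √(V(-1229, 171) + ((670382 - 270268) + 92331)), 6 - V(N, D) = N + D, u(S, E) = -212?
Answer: 26936 - √493509 ≈ 26234.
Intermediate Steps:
M = 27148 (M = 44*617 = 27148)
V(N, D) = 6 - D - N (V(N, D) = 6 - (N + D) = 6 - (D + N) = 6 + (-D - N) = 6 - D - N)
T = √493509 (T = √((6 - 1*171 - 1*(-1229)) + ((670382 - 270268) + 92331)) = √((6 - 171 + 1229) + (400114 + 92331)) = √(1064 + 492445) = √493509 ≈ 702.50)
A = 26936 (A = -212 + 27148 = 26936)
A - T = 26936 - √493509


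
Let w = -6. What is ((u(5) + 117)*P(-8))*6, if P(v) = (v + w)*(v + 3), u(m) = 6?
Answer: 51660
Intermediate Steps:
P(v) = (-6 + v)*(3 + v) (P(v) = (v - 6)*(v + 3) = (-6 + v)*(3 + v))
((u(5) + 117)*P(-8))*6 = ((6 + 117)*(-18 + (-8)**2 - 3*(-8)))*6 = (123*(-18 + 64 + 24))*6 = (123*70)*6 = 8610*6 = 51660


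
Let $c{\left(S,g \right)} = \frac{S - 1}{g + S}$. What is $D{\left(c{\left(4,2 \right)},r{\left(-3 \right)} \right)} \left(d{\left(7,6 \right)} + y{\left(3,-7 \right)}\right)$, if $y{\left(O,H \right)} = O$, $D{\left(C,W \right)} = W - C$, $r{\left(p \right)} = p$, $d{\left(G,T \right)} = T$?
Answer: $- \frac{63}{2} \approx -31.5$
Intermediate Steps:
$c{\left(S,g \right)} = \frac{-1 + S}{S + g}$
$D{\left(c{\left(4,2 \right)},r{\left(-3 \right)} \right)} \left(d{\left(7,6 \right)} + y{\left(3,-7 \right)}\right) = \left(-3 - \frac{-1 + 4}{4 + 2}\right) \left(6 + 3\right) = \left(-3 - \frac{1}{6} \cdot 3\right) 9 = \left(-3 - \frac{1}{2}\right) 9 = \left(- \frac{7}{2}\right) 9 = - \frac{63}{2}$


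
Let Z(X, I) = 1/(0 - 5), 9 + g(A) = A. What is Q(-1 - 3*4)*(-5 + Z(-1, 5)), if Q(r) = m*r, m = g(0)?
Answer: -3042/5 ≈ -608.40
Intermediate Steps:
g(A) = -9 + A
Z(X, I) = -⅕ (Z(X, I) = 1/(-5) = -⅕)
m = -9 (m = -9 + 0 = -9)
Q(r) = -9*r
Q(-1 - 3*4)*(-5 + Z(-1, 5)) = (-9*(-1 - 3*4))*(-5 - ⅕) = -9*(-1 - 12)*(-26/5) = -9*(-13)*(-26/5) = 117*(-26/5) = -3042/5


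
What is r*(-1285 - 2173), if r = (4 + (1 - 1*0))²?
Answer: -86450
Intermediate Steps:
r = 25 (r = (4 + (1 + 0))² = (4 + 1)² = 5² = 25)
r*(-1285 - 2173) = 25*(-1285 - 2173) = 25*(-3458) = -86450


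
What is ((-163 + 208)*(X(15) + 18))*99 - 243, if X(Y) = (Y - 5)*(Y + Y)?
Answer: 1416447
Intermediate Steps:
X(Y) = 2*Y*(-5 + Y) (X(Y) = (-5 + Y)*(2*Y) = 2*Y*(-5 + Y))
((-163 + 208)*(X(15) + 18))*99 - 243 = ((-163 + 208)*(2*15*(-5 + 15) + 18))*99 - 243 = (45*(2*15*10 + 18))*99 - 243 = (45*(300 + 18))*99 - 243 = (45*318)*99 - 243 = 14310*99 - 243 = 1416690 - 243 = 1416447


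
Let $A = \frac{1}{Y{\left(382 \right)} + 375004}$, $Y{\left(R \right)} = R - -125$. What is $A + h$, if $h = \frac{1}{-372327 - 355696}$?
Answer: $\frac{352512}{273380644753} \approx 1.2895 \cdot 10^{-6}$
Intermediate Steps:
$Y{\left(R \right)} = 125 + R$ ($Y{\left(R \right)} = R + 125 = 125 + R$)
$h = - \frac{1}{728023}$ ($h = \frac{1}{-728023} = - \frac{1}{728023} \approx -1.3736 \cdot 10^{-6}$)
$A = \frac{1}{375511}$ ($A = \frac{1}{\left(125 + 382\right) + 375004} = \frac{1}{507 + 375004} = \frac{1}{375511} \approx 2.663 \cdot 10^{-6}$)
$A + h = \frac{1}{375511} - \frac{1}{728023} = \frac{352512}{273380644753}$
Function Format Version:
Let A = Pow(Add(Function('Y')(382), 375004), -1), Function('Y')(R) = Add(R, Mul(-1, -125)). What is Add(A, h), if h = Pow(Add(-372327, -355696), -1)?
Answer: Rational(352512, 273380644753) ≈ 1.2895e-6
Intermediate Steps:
Function('Y')(R) = Add(125, R) (Function('Y')(R) = Add(R, 125) = Add(125, R))
h = Rational(-1, 728023) (h = Pow(-728023, -1) = Rational(-1, 728023) ≈ -1.3736e-6)
A = Rational(1, 375511) (A = Pow(Add(Add(125, 382), 375004), -1) = Pow(Add(507, 375004), -1) = Pow(375511, -1) = Rational(1, 375511) ≈ 2.6630e-6)
Add(A, h) = Add(Rational(1, 375511), Rational(-1, 728023)) = Rational(352512, 273380644753)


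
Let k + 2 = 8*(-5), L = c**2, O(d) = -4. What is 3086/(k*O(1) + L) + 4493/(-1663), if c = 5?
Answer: 4264869/320959 ≈ 13.288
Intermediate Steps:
L = 25 (L = 5**2 = 25)
k = -42 (k = -2 + 8*(-5) = -2 - 40 = -42)
3086/(k*O(1) + L) + 4493/(-1663) = 3086/(-42*(-4) + 25) + 4493/(-1663) = 3086/(168 + 25) + 4493*(-1/1663) = 3086/193 - 4493/1663 = 4264869/320959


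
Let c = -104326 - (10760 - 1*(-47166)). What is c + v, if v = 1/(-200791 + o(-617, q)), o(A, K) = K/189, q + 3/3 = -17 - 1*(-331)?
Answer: -6157331327061/37949186 ≈ -1.6225e+5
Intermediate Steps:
q = 313 (q = -1 + (-17 - 1*(-331)) = -1 + (-17 + 331) = -1 + 314 = 313)
o(A, K) = K/189 (o(A, K) = K*(1/189) = K/189)
c = -162252 (c = -104326 - (10760 + 47166) = -104326 - 1*57926 = -104326 - 57926 = -162252)
v = -189/37949186 (v = 1/(-200791 + (1/189)*313) = 1/(-200791 + 313/189) = 1/(-37949186/189) = -189/37949186 ≈ -4.9803e-6)
c + v = -162252 - 189/37949186 = -6157331327061/37949186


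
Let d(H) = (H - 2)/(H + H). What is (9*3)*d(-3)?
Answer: 45/2 ≈ 22.500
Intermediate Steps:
d(H) = (-2 + H)/(2*H) (d(H) = (-2 + H)/((2*H)) = (-2 + H)*(1/(2*H)) = (-2 + H)/(2*H))
(9*3)*d(-3) = (9*3)*((½)*(-2 - 3)/(-3)) = 27*((½)*(-⅓)*(-5)) = 27*(⅚) = 45/2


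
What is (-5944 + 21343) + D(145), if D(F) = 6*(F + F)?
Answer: 17139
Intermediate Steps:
D(F) = 12*F (D(F) = 6*(2*F) = 12*F)
(-5944 + 21343) + D(145) = (-5944 + 21343) + 12*145 = 15399 + 1740 = 17139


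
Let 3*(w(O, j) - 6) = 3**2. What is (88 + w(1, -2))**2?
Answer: 9409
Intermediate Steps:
w(O, j) = 9 (w(O, j) = 6 + (1/3)*3**2 = 6 + (1/3)*9 = 6 + 3 = 9)
(88 + w(1, -2))**2 = (88 + 9)**2 = 97**2 = 9409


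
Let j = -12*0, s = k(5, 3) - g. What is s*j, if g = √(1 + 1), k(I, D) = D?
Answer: 0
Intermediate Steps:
g = √2 ≈ 1.4142
s = 3 - √2 ≈ 1.5858
j = 0
s*j = (3 - √2)*0 = 0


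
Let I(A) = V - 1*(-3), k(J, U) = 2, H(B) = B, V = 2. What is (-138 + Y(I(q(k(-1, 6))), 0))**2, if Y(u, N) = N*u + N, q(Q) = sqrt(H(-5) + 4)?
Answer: 19044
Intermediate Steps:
q(Q) = I (q(Q) = sqrt(-5 + 4) = sqrt(-1) = I)
I(A) = 5 (I(A) = 2 - 1*(-3) = 2 + 3 = 5)
Y(u, N) = N + N*u
(-138 + Y(I(q(k(-1, 6))), 0))**2 = (-138 + 0*(1 + 5))**2 = (-138 + 0*6)**2 = (-138 + 0)**2 = (-138)**2 = 19044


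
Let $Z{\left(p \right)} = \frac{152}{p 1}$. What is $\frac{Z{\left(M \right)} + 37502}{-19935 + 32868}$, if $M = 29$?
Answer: $\frac{362570}{125019} \approx 2.9001$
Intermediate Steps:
$Z{\left(p \right)} = \frac{152}{p}$
$\frac{Z{\left(M \right)} + 37502}{-19935 + 32868} = \frac{\frac{152}{29} + 37502}{-19935 + 32868} = \frac{152 \cdot \frac{1}{29} + 37502}{12933} = \left(\frac{152}{29} + 37502\right) \frac{1}{12933} = \frac{1087710}{29} \cdot \frac{1}{12933} = \frac{362570}{125019}$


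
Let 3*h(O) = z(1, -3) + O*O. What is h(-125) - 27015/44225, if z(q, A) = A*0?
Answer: 138186916/26535 ≈ 5207.7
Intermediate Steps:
z(q, A) = 0
h(O) = O**2/3 (h(O) = (0 + O*O)/3 = (0 + O**2)/3 = O**2/3)
h(-125) - 27015/44225 = (1/3)*(-125)**2 - 27015/44225 = (1/3)*15625 - 27015/44225 = 15625/3 - 1*5403/8845 = 15625/3 - 5403/8845 = 138186916/26535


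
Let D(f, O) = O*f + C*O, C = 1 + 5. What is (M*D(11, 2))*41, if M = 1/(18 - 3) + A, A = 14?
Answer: 294134/15 ≈ 19609.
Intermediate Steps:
C = 6
D(f, O) = 6*O + O*f (D(f, O) = O*f + 6*O = 6*O + O*f)
M = 211/15 (M = 1/(18 - 3) + 14 = 1/15 + 14 = 211/15 ≈ 14.067)
(M*D(11, 2))*41 = (211*(2*(6 + 11))/15)*41 = (211*(2*17)/15)*41 = ((211/15)*34)*41 = (7174/15)*41 = 294134/15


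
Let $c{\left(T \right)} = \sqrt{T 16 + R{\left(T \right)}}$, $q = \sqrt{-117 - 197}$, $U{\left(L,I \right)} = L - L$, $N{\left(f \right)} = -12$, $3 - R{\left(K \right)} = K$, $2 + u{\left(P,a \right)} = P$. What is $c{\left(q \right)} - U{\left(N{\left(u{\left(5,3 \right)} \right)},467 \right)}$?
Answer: $\sqrt{3 + 15 i \sqrt{314}} \approx 11.593 + 11.463 i$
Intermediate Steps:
$u{\left(P,a \right)} = -2 + P$
$R{\left(K \right)} = 3 - K$
$U{\left(L,I \right)} = 0$
$q = i \sqrt{314}$ ($q = \sqrt{-314} = i \sqrt{314} \approx 17.72 i$)
$c{\left(T \right)} = \sqrt{3 + 15 T}$ ($c{\left(T \right)} = \sqrt{T 16 - \left(-3 + T\right)} = \sqrt{16 T - \left(-3 + T\right)} = \sqrt{3 + 15 T}$)
$c{\left(q \right)} - U{\left(N{\left(u{\left(5,3 \right)} \right)},467 \right)} = \sqrt{3 + 15 i \sqrt{314}} - 0 = \sqrt{3 + 15 i \sqrt{314}} + 0 = \sqrt{3 + 15 i \sqrt{314}}$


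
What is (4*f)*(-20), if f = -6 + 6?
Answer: 0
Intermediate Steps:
f = 0
(4*f)*(-20) = (4*0)*(-20) = 0*(-20) = 0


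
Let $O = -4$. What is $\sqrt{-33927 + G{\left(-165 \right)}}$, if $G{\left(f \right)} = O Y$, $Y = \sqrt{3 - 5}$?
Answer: $\sqrt{-33927 - 4 i \sqrt{2}} \approx 0.015 - 184.19 i$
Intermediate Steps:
$Y = i \sqrt{2}$ ($Y = \sqrt{-2} = i \sqrt{2} \approx 1.4142 i$)
$G{\left(f \right)} = - 4 i \sqrt{2}$
$\sqrt{-33927 + G{\left(-165 \right)}} = \sqrt{-33927 - 4 i \sqrt{2}}$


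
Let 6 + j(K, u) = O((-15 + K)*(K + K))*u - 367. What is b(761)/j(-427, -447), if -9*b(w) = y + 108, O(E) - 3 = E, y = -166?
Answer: -29/759284595 ≈ -3.8194e-8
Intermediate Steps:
O(E) = 3 + E
b(w) = 58/9 (b(w) = -(-166 + 108)/9 = -⅑*(-58) = 58/9)
j(K, u) = -373 + u*(3 + 2*K*(-15 + K)) (j(K, u) = -6 + ((3 + (-15 + K)*(K + K))*u - 367) = -6 + ((3 + (-15 + K)*(2*K))*u - 367) = -6 + ((3 + 2*K*(-15 + K))*u - 367) = -6 + (u*(3 + 2*K*(-15 + K)) - 367) = -6 + (-367 + u*(3 + 2*K*(-15 + K))) = -373 + u*(3 + 2*K*(-15 + K)))
b(761)/j(-427, -447) = 58/(9*(-373 - 447*(3 + 2*(-427)*(-15 - 427)))) = 58/(9*(-373 - 447*(3 + 2*(-427)*(-442)))) = 58/(9*(-373 - 447*(3 + 377468))) = 58/(9*(-373 - 447*377471)) = 58/(9*(-373 - 168729537)) = (58/9)/(-168729910) = (58/9)*(-1/168729910) = -29/759284595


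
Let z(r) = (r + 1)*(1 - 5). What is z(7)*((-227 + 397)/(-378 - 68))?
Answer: 2720/223 ≈ 12.197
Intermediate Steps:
z(r) = -4 - 4*r (z(r) = (1 + r)*(-4) = -4 - 4*r)
z(7)*((-227 + 397)/(-378 - 68)) = (-4 - 4*7)*((-227 + 397)/(-378 - 68)) = (-4 - 28)*(170/(-446)) = -5440*(-1)/446 = -32*(-85/223) = 2720/223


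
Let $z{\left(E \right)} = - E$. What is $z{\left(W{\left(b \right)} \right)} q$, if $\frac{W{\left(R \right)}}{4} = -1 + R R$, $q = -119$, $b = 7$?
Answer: $22848$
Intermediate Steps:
$W{\left(R \right)} = -4 + 4 R^{2}$ ($W{\left(R \right)} = 4 \left(-1 + R R\right) = 4 \left(-1 + R^{2}\right) = -4 + 4 R^{2}$)
$z{\left(W{\left(b \right)} \right)} q = - (-4 + 4 \cdot 7^{2}) \left(-119\right) = - (-4 + 4 \cdot 49) \left(-119\right) = - (-4 + 196) \left(-119\right) = \left(-1\right) 192 \left(-119\right) = \left(-192\right) \left(-119\right) = 22848$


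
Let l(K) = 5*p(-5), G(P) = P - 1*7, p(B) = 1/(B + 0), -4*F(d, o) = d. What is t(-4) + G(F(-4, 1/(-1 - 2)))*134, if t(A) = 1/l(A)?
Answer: -805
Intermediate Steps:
F(d, o) = -d/4
p(B) = 1/B
G(P) = -7 + P (G(P) = P - 7 = -7 + P)
l(K) = -1 (l(K) = 5/(-5) = 5*(-1/5) = -1)
t(A) = -1 (t(A) = 1/(-1) = -1)
t(-4) + G(F(-4, 1/(-1 - 2)))*134 = -1 + (-7 - 1/4*(-4))*134 = -1 + (-7 + 1)*134 = -1 - 6*134 = -1 - 804 = -805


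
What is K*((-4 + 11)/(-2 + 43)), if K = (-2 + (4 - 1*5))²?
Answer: 63/41 ≈ 1.5366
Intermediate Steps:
K = 9 (K = (-2 + (4 - 5))² = (-2 - 1)² = (-3)² = 9)
K*((-4 + 11)/(-2 + 43)) = 9*((-4 + 11)/(-2 + 43)) = 9*(7/41) = 63/41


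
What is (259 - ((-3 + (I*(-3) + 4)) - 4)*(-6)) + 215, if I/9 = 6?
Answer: -516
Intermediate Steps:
I = 54 (I = 9*6 = 54)
(259 - ((-3 + (I*(-3) + 4)) - 4)*(-6)) + 215 = (259 - ((-3 + (54*(-3) + 4)) - 4)*(-6)) + 215 = (259 - ((-3 + (-162 + 4)) - 4)*(-6)) + 215 = (259 - ((-3 - 158) - 4)*(-6)) + 215 = (259 - (-161 - 4)*(-6)) + 215 = (259 - 1*(-165)*(-6)) + 215 = (259 + 165*(-6)) + 215 = (259 - 990) + 215 = -731 + 215 = -516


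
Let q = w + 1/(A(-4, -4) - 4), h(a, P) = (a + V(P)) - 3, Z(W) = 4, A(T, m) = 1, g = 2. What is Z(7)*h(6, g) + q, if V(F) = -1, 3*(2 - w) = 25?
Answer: 4/3 ≈ 1.3333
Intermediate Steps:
w = -19/3 (w = 2 - 1/3*25 = 2 - 25/3 = -19/3 ≈ -6.3333)
h(a, P) = -4 + a (h(a, P) = (a - 1) - 3 = (-1 + a) - 3 = -4 + a)
q = -20/3 (q = -19/3 + 1/(1 - 4) = -19/3 + 1/(-3) = -19/3 - 1/3 = -20/3 ≈ -6.6667)
Z(7)*h(6, g) + q = 4*(-4 + 6) - 20/3 = 4*2 - 20/3 = 8 - 20/3 = 4/3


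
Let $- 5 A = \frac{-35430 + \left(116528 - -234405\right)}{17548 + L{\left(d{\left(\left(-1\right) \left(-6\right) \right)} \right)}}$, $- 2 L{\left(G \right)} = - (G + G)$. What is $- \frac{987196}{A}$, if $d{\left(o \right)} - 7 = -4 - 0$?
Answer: $\frac{86631384980}{315503} \approx 2.7458 \cdot 10^{5}$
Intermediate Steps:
$d{\left(o \right)} = 3$ ($d{\left(o \right)} = 7 - 4 = 3$)
$L{\left(G \right)} = G$ ($L{\left(G \right)} = - \frac{\left(-1\right) \left(G + G\right)}{2} = - \frac{\left(-1\right) 2 G}{2} = - \frac{\left(-2\right) G}{2} = G$)
$A = - \frac{315503}{87755}$ ($A = - \frac{\left(-35430 + \left(116528 - -234405\right)\right) \frac{1}{17548 + 3}}{5} = - \frac{\left(-35430 + \left(116528 + 234405\right)\right) \frac{1}{17551}}{5} = - \frac{\left(-35430 + 350933\right) \frac{1}{17551}}{5} = - \frac{315503 \cdot \frac{1}{17551}}{5} = \left(- \frac{1}{5}\right) \frac{315503}{17551} = - \frac{315503}{87755} \approx -3.5953$)
$- \frac{987196}{A} = - \frac{987196}{- \frac{315503}{87755}} = \left(-987196\right) \left(- \frac{87755}{315503}\right) = \frac{86631384980}{315503}$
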